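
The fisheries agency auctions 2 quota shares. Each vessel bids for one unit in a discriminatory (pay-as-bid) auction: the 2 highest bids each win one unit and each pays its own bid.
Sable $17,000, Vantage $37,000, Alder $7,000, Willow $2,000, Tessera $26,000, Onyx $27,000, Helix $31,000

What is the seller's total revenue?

Sorting: 37,000 (Vantage), 31,000 (Helix), 27,000 (Onyx), 26,000 (Tessera), …
Winners (2 units): Vantage, Helix.
Total revenue = 37,000 + 31,000 = $68,000.

Total revenue: $68,000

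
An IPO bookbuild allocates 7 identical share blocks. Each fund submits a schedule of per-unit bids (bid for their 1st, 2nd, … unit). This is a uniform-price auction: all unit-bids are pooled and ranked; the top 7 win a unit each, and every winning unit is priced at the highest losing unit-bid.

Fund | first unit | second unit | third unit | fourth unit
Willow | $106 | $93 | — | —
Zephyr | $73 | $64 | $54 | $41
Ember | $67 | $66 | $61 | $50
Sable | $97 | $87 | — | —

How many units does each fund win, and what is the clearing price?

All unit-bids, highest first — top 7: 106 (Willow-1), 97 (Sable-1), 93 (Willow-2), 87 (Sable-2), 73 (Zephyr-1), 67 (Ember-1), 66 (Ember-2)
First bid not allocated: $64.
Allocation: Ember 2, Sable 2, Willow 2, Zephyr 1.

Ember 2, Sable 2, Willow 2, Zephyr 1; clearing price $64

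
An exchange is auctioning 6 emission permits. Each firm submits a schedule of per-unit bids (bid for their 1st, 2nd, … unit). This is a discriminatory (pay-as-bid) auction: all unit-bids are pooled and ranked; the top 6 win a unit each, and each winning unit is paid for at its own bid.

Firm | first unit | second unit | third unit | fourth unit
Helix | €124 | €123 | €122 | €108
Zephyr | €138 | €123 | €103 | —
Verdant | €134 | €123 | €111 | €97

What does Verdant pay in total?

Verdant pays €257

All unit-bids, highest first — top 6: 138 (Zephyr-1), 134 (Verdant-1), 124 (Helix-1), 123 (Helix-2), 123 (Zephyr-2), 123 (Verdant-2)
Next rejected bid: €122 (not a price — pay-as-bid).
Verdant's winning unit-bids: 134 + 123 = €257.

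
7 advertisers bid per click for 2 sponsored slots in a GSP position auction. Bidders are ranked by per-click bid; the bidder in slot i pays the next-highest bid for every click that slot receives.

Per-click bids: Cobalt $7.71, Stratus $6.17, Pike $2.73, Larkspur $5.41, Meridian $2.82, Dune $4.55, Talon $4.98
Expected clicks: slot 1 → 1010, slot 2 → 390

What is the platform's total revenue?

Total revenue: $8341.60

Per-click bids in order: $7.71 (Cobalt) > $6.17 (Stratus) > $5.41 (Larkspur) > …
Slot 1: Cobalt pays $6.17 × 1010 = $6231.70
Slot 2: Stratus pays $5.41 × 390 = $2109.90
Total = $8341.60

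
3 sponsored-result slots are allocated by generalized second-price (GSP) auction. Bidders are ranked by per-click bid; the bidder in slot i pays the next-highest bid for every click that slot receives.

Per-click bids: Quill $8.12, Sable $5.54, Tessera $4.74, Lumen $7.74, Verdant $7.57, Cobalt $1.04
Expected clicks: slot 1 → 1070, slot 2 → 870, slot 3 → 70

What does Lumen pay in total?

Lumen pays $6585.90

Ranked by bid: $8.12 (Quill) > $7.74 (Lumen) > $7.57 (Verdant) > $5.54 (Sable) > …
Lumen holds slot 2 → pays next bid $7.57 × 870 clicks = $6585.90.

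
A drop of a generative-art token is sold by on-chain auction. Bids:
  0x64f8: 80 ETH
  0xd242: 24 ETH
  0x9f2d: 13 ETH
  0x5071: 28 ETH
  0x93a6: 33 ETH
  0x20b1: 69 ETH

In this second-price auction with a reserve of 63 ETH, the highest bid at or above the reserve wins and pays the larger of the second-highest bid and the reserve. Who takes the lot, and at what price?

0x64f8 pays 69 ETH

Second-price auction with a reserve of 63 ETH: the highest bid at or above the reserve wins and pays the larger of the second-highest bid and the reserve.
Sorting bids: 80 (0x64f8) > 69 (0x20b1) > 33 (0x93a6) > 28 (0x5071) > 24 (0xd242) > 13 (0x9f2d)
Highest eligible bid: 0x64f8 at 80 ETH.
Second-highest bid 69 ETH exceeds the reserve 63 ETH → payment 69 ETH.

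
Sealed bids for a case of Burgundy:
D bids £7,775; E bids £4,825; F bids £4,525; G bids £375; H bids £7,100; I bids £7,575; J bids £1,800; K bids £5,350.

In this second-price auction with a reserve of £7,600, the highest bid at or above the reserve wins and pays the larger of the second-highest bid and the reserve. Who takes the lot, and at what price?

D pays £7,600

Rule: the highest bid at or above the reserve wins and pays the larger of the second-highest bid and the reserve.
Bids ranked: 7,775 (D) > 7,575 (I) > 7,100 (H) > 5,350 (K) > 4,825 (E) > 4,525 (F) > …
Highest eligible bid: D at £7,775.
max(second-highest £7,575, reserve £7,600) = £7,600.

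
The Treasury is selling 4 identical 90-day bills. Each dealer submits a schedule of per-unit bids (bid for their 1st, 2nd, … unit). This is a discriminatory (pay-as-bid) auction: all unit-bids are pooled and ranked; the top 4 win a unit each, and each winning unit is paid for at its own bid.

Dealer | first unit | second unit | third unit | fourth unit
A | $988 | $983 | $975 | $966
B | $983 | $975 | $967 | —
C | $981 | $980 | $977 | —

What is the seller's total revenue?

Total revenue: $3,935

All unit-bids, highest first — top 4: 988 (A-1), 983 (A-2), 983 (B-1), 981 (C-1)
Next rejected bid: $980 (not a price — pay-as-bid).
Each winning unit pays its own bid.
Revenue = 988 + 983 + 983 + 981 = $3,935.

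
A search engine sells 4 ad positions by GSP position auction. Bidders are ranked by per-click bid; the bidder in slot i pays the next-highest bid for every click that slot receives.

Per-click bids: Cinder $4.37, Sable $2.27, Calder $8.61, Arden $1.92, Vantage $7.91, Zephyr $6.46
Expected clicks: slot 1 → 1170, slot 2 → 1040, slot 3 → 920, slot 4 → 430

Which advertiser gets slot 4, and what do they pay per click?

Cinder; $2.27 per click

Sorting advertisers: $8.61 (Calder) > $7.91 (Vantage) > $6.46 (Zephyr) > $4.37 (Cinder) > $2.27 (Sable) > …
Slot 4 goes to the fourth-ranked bidder, Cinder, who pays the next bid down: $2.27/click.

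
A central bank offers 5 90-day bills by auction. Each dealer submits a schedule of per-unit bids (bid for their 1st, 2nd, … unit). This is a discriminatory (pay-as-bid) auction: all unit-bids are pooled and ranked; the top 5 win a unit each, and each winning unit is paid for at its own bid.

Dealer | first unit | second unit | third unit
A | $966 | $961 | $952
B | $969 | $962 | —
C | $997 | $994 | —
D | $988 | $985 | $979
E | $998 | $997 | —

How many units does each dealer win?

Pooled unit-bids ranked (top 5): 998 (E-1), 997 (C-1), 997 (E-2), 994 (C-2), 988 (D-1)
Next rejected bid: $985 (not a price — pay-as-bid).
Allocation: C 2, D 1, E 2.

C 2, D 1, E 2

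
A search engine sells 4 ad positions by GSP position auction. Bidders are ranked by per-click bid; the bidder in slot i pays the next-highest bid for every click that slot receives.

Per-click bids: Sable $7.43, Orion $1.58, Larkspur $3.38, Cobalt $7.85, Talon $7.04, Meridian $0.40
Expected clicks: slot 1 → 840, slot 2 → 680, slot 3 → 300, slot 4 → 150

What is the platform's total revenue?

Per-click bids in order: $7.85 (Cobalt) > $7.43 (Sable) > $7.04 (Talon) > $3.38 (Larkspur) > $1.58 (Orion) > …
Slot 1: Cobalt pays $7.43 × 840 = $6241.20
Slot 2: Sable pays $7.04 × 680 = $4787.20
Slot 3: Talon pays $3.38 × 300 = $1014.00
Slot 4: Larkspur pays $1.58 × 150 = $237.00
Total = $12279.40

Total revenue: $12279.40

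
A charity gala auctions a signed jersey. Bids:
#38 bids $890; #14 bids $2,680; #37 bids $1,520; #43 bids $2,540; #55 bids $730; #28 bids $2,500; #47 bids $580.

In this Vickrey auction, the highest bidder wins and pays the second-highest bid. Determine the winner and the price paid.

#14 pays $2,540

Bids ranked: 2,680 (#14) > 2,540 (#43) > 2,500 (#28) > 1,520 (#37) > 890 (#38) > 730 (#55) > …
#14 is highest; pays the second-highest bid, $2,540.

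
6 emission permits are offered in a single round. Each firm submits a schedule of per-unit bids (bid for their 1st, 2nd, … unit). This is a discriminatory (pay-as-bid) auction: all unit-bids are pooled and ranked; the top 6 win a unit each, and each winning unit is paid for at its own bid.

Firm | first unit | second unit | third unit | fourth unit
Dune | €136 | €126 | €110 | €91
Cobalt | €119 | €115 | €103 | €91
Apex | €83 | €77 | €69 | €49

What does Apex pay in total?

Apex pays €0

Pooled unit-bids ranked (top 6): 136 (Dune-1), 126 (Dune-2), 119 (Cobalt-1), 115 (Cobalt-2), 110 (Dune-3), 103 (Cobalt-3)
Next rejected bid: €91 (not a price — pay-as-bid).
Apex wins no units.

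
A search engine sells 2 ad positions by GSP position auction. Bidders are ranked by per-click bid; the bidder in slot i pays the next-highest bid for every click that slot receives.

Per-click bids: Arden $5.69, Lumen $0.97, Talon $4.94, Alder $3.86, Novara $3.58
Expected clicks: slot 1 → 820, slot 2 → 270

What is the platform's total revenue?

Total revenue: $5093.00

Per-click bids in order: $5.69 (Arden) > $4.94 (Talon) > $3.86 (Alder) > …
Slot 1: Arden pays $4.94 × 820 = $4050.80
Slot 2: Talon pays $3.86 × 270 = $1042.20
Total = $5093.00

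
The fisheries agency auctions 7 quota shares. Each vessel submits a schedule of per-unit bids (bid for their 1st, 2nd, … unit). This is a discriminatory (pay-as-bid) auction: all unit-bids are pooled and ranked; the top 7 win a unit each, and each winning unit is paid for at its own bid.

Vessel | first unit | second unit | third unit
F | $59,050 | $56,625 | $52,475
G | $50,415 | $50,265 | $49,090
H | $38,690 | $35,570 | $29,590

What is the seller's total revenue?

Merging the schedules and taking the best 7: 59,050 (F-1), 56,625 (F-2), 52,475 (F-3), 50,415 (G-1), 50,265 (G-2), 49,090 (G-3), 38,690 (H-1)
Next rejected bid: $35,570 (not a price — pay-as-bid).
Each winning unit pays its own bid.
Revenue = 59,050 + 56,625 + 52,475 + 50,415 + 50,265 + 49,090 + 38,690 = $356,610.

Total revenue: $356,610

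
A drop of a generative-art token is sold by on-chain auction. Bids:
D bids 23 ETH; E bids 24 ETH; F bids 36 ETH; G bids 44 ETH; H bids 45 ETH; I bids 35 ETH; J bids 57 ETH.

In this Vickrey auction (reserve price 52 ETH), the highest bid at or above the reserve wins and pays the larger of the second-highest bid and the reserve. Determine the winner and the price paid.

J pays 52 ETH

Bids in order: 57 (J) > 45 (H) > 44 (G) > 36 (F) > 35 (I) > 24 (E) > …
Highest eligible bid: J at 57 ETH.
max(second-highest 45 ETH, reserve 52 ETH) = 52 ETH.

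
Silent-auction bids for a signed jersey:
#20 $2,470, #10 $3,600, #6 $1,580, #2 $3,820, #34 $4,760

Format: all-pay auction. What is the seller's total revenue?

Total revenue: $16,230

Sorting bids: 4,760 (#34) > 3,820 (#2) > 3,600 (#10) > 2,470 (#20) > 1,580 (#6)
Every bidder forfeits their bid regardless of winning.
Revenue = 2,470 + 3,600 + 1,580 + 3,820 + 4,760 = $16,230.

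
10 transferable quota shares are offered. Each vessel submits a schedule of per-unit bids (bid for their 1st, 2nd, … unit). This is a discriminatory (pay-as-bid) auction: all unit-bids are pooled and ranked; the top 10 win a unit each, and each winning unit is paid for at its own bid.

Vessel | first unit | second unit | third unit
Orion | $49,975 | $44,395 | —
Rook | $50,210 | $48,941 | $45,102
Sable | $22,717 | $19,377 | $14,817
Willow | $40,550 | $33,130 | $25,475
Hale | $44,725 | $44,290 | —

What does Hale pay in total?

Pooled unit-bids ranked (top 10): 50,210 (Rook-1), 49,975 (Orion-1), 48,941 (Rook-2), 45,102 (Rook-3), 44,725 (Hale-1), 44,395 (Orion-2), 44,290 (Hale-2), 40,550 (Willow-1), 33,130 (Willow-2), 25,475 (Willow-3)
Next rejected bid: $22,717 (not a price — pay-as-bid).
Hale's winning unit-bids: 44,725 + 44,290 = $89,015.

Hale pays $89,015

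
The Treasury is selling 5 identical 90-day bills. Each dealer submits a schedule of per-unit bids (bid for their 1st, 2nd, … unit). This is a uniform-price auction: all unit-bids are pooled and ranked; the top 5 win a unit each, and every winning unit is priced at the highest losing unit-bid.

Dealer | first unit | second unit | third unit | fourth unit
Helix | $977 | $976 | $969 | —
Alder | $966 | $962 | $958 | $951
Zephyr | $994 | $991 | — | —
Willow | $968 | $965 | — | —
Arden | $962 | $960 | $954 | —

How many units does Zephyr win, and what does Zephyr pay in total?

Merging the schedules and taking the best 5: 994 (Zephyr-1), 991 (Zephyr-2), 977 (Helix-1), 976 (Helix-2), 969 (Helix-3)
The (k+1)-th unit-bid is $968.
Zephyr wins 2 unit(s) at $968 each.

Zephyr: 2 units, pays $1,936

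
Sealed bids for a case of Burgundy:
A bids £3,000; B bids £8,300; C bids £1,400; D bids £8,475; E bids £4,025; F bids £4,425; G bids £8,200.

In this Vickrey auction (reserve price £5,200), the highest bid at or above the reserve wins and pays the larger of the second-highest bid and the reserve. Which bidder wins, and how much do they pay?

D pays £8,300

Vickrey auction (reserve price £5,200): the highest bid at or above the reserve wins and pays the larger of the second-highest bid and the reserve.
Sorting bids: 8,475 (D) > 8,300 (B) > 8,200 (G) > 4,425 (F) > 4,025 (E) > 3,000 (A) > …
Highest eligible bid: D at £8,475.
max(second-highest £8,300, reserve £5,200) = £8,300; the reserve does not bind.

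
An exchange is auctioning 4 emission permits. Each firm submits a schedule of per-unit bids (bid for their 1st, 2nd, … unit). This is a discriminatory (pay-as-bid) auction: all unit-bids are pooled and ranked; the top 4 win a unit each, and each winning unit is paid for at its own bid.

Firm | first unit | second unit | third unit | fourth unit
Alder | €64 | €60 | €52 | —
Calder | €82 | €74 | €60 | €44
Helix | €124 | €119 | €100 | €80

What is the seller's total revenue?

Merging the schedules and taking the best 4: 124 (Helix-1), 119 (Helix-2), 100 (Helix-3), 82 (Calder-1)
Next rejected bid: €80 (not a price — pay-as-bid).
Each winning unit pays its own bid.
Revenue = 124 + 119 + 100 + 82 = €425.

Total revenue: €425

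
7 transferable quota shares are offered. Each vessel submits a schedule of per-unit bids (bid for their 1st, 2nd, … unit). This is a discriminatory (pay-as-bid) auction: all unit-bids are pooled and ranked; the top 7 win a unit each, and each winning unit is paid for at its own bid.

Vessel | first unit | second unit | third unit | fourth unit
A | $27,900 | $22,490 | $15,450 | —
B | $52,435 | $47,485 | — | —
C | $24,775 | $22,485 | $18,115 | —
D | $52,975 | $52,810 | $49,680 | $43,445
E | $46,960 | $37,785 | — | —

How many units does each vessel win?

B 2, D 4, E 1

All unit-bids, highest first — top 7: 52,975 (D-1), 52,810 (D-2), 52,435 (B-1), 49,680 (D-3), 47,485 (B-2), 46,960 (E-1), 43,445 (D-4)
Next rejected bid: $37,785 (not a price — pay-as-bid).
Allocation: B 2, D 4, E 1.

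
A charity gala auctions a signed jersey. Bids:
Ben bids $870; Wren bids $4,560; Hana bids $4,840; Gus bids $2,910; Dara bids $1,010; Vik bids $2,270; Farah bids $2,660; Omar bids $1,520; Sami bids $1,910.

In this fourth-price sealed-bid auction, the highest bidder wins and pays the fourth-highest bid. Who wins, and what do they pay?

Bids in order: 4,840 (Hana) > 4,560 (Wren) > 2,910 (Gus) > 2,660 (Farah) > 2,270 (Vik) > 1,910 (Sami) > …
Hana is highest; pays the fourth-highest bid, $2,660.

Hana pays $2,660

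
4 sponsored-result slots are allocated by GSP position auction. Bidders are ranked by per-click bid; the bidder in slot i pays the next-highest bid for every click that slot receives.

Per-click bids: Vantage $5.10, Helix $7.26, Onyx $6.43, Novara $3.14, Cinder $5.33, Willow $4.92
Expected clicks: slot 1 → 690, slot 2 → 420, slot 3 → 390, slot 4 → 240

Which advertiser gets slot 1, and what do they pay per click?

Helix; $6.43 per click

Sorting advertisers: $7.26 (Helix) > $6.43 (Onyx) > $5.33 (Cinder) > $5.10 (Vantage) > $4.92 (Willow) > …
Slot 1 goes to the first-ranked bidder, Helix, who pays the next bid down: $6.43/click.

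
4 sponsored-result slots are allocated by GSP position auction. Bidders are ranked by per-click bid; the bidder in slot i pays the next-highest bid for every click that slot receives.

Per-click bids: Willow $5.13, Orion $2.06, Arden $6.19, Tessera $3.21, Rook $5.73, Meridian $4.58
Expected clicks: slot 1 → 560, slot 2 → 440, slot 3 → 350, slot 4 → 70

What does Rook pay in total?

Rook pays $2257.20

Per-click bids in order: $6.19 (Arden) > $5.73 (Rook) > $5.13 (Willow) > $4.58 (Meridian) > $3.21 (Tessera) > …
Rook holds slot 2 → pays next bid $5.13 × 440 clicks = $2257.20.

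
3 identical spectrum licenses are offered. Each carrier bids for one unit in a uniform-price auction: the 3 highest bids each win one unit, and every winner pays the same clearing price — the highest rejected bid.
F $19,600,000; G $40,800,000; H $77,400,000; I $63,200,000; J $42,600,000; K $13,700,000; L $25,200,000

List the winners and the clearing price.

Sorting: 77,400,000 (H), 63,200,000 (I), 42,600,000 (J), 40,800,000 (G), 25,200,000 (L), …
Winners (3 units): H, I, J.
Clearing price = highest rejected bid = $40,800,000.

H, I, J; each pays $40,800,000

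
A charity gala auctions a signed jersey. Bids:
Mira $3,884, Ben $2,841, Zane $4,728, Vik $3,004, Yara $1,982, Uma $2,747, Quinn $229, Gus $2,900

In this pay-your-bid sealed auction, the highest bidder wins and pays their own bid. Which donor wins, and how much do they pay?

Pay-your-bid sealed auction: the highest bidder wins and pays their own bid.
Bids ranked: 4,728 (Zane) > 3,884 (Mira) > 3,004 (Vik) > 2,900 (Gus) > 2,841 (Ben) > 2,747 (Uma) > …
Zane is highest → pays own bid, $4,728.

Zane pays $4,728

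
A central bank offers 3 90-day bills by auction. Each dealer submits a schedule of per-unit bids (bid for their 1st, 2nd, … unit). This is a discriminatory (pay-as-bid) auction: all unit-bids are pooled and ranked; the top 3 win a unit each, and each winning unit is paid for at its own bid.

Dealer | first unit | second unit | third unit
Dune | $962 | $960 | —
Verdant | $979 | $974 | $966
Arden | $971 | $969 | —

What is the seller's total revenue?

Total revenue: $2,924

All unit-bids, highest first — top 3: 979 (Verdant-1), 974 (Verdant-2), 971 (Arden-1)
Next rejected bid: $969 (not a price — pay-as-bid).
Each winning unit pays its own bid.
Revenue = 979 + 974 + 971 = $2,924.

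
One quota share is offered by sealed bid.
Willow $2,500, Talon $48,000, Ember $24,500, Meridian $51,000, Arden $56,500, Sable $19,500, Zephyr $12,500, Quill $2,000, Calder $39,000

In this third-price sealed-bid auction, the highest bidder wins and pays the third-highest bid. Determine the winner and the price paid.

Arden pays $48,000

Sorting bids: 56,500 (Arden) > 51,000 (Meridian) > 48,000 (Talon) > 39,000 (Calder) > 24,500 (Ember) > 19,500 (Sable) > …
Arden wins; payment is bid #3 in the ranking = $48,000.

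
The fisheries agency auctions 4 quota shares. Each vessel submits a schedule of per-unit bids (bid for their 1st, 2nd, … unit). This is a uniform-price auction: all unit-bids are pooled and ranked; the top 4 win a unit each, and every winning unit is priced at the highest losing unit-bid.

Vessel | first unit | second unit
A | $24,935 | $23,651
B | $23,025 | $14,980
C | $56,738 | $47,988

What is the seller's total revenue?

Total revenue: $92,100

Merging the schedules and taking the best 4: 56,738 (C-1), 47,988 (C-2), 24,935 (A-1), 23,651 (A-2)
Highest rejected unit-bid = $23,025.
Allocation: A 2, C 2. Every unit priced at $23,025.
Revenue = 4 × 23,025 = $92,100.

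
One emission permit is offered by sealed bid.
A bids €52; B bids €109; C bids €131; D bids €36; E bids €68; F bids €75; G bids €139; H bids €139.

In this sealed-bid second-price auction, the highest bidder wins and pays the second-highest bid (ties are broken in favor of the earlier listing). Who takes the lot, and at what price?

G pays €139

Rule: the highest bidder wins and pays the second-highest bid.
Sorting bids: 139 (G) > 139 (H) > 131 (C) > 109 (B) > 75 (F) > 68 (E) > …
Tie at €139 → G wins by tie-break.
G wins with the highest bid; price is set by the runner-up at €139.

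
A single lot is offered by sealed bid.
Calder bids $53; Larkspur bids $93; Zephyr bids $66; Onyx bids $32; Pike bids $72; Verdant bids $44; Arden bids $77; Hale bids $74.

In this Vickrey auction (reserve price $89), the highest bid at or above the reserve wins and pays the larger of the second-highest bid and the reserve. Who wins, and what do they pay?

Larkspur pays $89

Bids ranked: 93 (Larkspur) > 77 (Arden) > 74 (Hale) > 72 (Pike) > 66 (Zephyr) > 53 (Calder) > …
Highest eligible bid: Larkspur at $93.
max(second-highest $77, reserve $89) = $89.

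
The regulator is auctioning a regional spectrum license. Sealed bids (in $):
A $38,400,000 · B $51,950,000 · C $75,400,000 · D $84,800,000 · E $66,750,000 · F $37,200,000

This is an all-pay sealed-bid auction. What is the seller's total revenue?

Total revenue: $354,500,000

All-pay sealed-bid auction: the highest bidder wins the item, but every bidder pays their own bid.
Bids in order: 84,800,000 (D) > 75,400,000 (C) > 66,750,000 (E) > 51,950,000 (B) > 38,400,000 (A) > 37,200,000 (F)
D wins with the top bid; all bids are sunk regardless.
Every bidder forfeits their bid regardless of winning.
Revenue = 38,400,000 + 51,950,000 + 75,400,000 + 84,800,000 + 66,750,000 + 37,200,000 = $354,500,000.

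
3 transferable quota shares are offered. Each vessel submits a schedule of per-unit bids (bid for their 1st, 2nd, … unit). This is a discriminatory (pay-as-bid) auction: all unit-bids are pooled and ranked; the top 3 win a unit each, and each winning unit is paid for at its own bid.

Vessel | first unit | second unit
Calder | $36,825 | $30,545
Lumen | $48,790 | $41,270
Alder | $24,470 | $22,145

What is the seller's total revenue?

Merging the schedules and taking the best 3: 48,790 (Lumen-1), 41,270 (Lumen-2), 36,825 (Calder-1)
Next rejected bid: $30,545 (not a price — pay-as-bid).
Each winning unit pays its own bid.
Revenue = 48,790 + 41,270 + 36,825 = $126,885.

Total revenue: $126,885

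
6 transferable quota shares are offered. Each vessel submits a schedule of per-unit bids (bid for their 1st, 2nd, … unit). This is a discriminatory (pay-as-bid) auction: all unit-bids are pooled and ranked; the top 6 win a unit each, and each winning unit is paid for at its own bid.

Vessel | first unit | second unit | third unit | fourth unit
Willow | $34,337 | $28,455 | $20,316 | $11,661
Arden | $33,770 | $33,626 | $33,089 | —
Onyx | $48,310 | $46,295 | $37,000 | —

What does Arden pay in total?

Arden pays $67,396

All unit-bids, highest first — top 6: 48,310 (Onyx-1), 46,295 (Onyx-2), 37,000 (Onyx-3), 34,337 (Willow-1), 33,770 (Arden-1), 33,626 (Arden-2)
Next rejected bid: $33,089 (not a price — pay-as-bid).
Arden's winning unit-bids: 33,770 + 33,626 = $67,396.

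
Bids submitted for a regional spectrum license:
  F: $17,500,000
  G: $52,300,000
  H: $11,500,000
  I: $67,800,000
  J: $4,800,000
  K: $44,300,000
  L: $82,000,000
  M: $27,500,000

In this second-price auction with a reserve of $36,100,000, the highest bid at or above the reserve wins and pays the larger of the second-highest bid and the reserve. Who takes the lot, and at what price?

L pays $67,800,000

Sorting bids: 82,000,000 (L) > 67,800,000 (I) > 52,300,000 (G) > 44,300,000 (K) > 27,500,000 (M) > 17,500,000 (F) > …
Highest eligible bid: L at $82,000,000.
Second-highest bid $67,800,000 exceeds the reserve $36,100,000 → payment $67,800,000.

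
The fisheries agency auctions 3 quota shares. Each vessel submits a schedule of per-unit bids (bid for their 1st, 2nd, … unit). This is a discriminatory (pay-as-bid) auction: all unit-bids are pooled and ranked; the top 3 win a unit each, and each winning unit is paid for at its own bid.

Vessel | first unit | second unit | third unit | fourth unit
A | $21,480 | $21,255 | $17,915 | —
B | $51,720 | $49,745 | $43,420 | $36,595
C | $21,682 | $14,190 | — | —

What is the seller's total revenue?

Merging the schedules and taking the best 3: 51,720 (B-1), 49,745 (B-2), 43,420 (B-3)
Next rejected bid: $36,595 (not a price — pay-as-bid).
Each winning unit pays its own bid.
Revenue = 51,720 + 49,745 + 43,420 = $144,885.

Total revenue: $144,885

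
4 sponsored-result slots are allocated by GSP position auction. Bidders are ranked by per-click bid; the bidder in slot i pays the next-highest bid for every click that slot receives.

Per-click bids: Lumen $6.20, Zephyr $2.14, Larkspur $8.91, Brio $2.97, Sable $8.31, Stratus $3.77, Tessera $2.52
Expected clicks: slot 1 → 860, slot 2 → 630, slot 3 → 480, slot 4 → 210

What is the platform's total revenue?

Sorting advertisers: $8.91 (Larkspur) > $8.31 (Sable) > $6.20 (Lumen) > $3.77 (Stratus) > $2.97 (Brio) > …
Slot 1: Larkspur pays $8.31 × 860 = $7146.60
Slot 2: Sable pays $6.20 × 630 = $3906.00
Slot 3: Lumen pays $3.77 × 480 = $1809.60
Slot 4: Stratus pays $2.97 × 210 = $623.70
Total = $13485.90

Total revenue: $13485.90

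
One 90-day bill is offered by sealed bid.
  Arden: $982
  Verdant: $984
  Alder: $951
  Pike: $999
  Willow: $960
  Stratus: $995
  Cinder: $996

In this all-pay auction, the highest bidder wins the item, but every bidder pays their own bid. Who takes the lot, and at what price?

Bids in order: 999 (Pike) > 996 (Cinder) > 995 (Stratus) > 984 (Verdant) > 982 (Arden) > 960 (Willow) > …
Pike wins with the top bid; all bids are sunk regardless.

Pike pays $999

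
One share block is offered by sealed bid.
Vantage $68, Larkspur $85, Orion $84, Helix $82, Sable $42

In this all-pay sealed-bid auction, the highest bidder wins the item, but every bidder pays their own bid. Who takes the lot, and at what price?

Larkspur pays $85

Sorting bids: 85 (Larkspur) > 84 (Orion) > 82 (Helix) > 68 (Vantage) > 42 (Sable)
Larkspur wins with the top bid; all bids are sunk regardless.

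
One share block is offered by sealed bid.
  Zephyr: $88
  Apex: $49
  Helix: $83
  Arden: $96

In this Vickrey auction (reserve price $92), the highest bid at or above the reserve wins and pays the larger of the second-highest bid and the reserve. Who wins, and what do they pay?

Arden pays $92

Rule: the highest bid at or above the reserve wins and pays the larger of the second-highest bid and the reserve.
Bids ranked: 96 (Arden) > 88 (Zephyr) > 83 (Helix) > 49 (Apex)
Highest eligible bid: Arden at $96.
max(second-highest $88, reserve $92) = $92.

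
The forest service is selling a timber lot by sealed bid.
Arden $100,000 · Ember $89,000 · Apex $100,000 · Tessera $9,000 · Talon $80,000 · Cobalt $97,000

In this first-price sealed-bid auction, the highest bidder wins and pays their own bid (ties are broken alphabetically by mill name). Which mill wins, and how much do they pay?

Apex pays $100,000

Bids in order: 100,000 (Apex) > 100,000 (Arden) > 97,000 (Cobalt) > 89,000 (Ember) > 80,000 (Talon) > 9,000 (Tessera)
Tie at $100,000 → Apex wins by tie-break.
Apex is highest → pays own bid, $100,000.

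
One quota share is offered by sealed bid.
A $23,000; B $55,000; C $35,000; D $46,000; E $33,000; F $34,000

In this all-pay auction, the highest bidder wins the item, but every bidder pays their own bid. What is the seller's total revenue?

Total revenue: $226,000

Sorting bids: 55,000 (B) > 46,000 (D) > 35,000 (C) > 34,000 (F) > 33,000 (E) > 23,000 (A)
B wins with the top bid; all bids are sunk regardless.
Every bidder forfeits their bid regardless of winning.
Revenue = 23,000 + 55,000 + 35,000 + 46,000 + 33,000 + 34,000 = $226,000.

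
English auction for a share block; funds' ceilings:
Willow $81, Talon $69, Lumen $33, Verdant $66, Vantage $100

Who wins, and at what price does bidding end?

Vantage wins at $81

Sorting limits: 100 (Vantage) > 81 (Willow) > 69 (Talon) > 66 (Verdant) > 33 (Lumen)
Willow is the last rival to drop out, at $81; Vantage remains and wins at that price.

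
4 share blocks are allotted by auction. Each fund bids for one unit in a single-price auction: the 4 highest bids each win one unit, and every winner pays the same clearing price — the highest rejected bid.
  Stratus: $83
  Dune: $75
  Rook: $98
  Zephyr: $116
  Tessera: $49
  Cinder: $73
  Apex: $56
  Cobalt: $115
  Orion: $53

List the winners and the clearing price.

Zephyr, Cobalt, Rook, Stratus; each pays $75

Bids ranked high→low: 116 (Zephyr), 115 (Cobalt), 98 (Rook), 83 (Stratus), 75 (Dune), 73 (Cinder), …
Winners (4 units): Zephyr, Cobalt, Rook, Stratus.
Highest unsuccessful bid: $75 → clearing price.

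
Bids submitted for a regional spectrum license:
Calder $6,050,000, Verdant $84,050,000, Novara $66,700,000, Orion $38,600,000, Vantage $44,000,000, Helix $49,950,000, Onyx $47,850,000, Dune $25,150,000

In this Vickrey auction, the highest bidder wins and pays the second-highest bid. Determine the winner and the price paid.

Verdant pays $66,700,000

Rule: the highest bidder wins and pays the second-highest bid.
Bids in order: 84,050,000 (Verdant) > 66,700,000 (Novara) > 49,950,000 (Helix) > 47,850,000 (Onyx) > 44,000,000 (Vantage) > 38,600,000 (Orion) > …
Second-price: Verdant pays Novara's bid of $66,700,000.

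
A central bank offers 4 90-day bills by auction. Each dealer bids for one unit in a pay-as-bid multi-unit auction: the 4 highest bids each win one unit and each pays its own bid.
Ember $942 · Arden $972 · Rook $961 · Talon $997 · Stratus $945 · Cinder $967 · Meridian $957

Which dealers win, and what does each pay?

Bids ranked high→low: 997 (Talon), 972 (Arden), 967 (Cinder), 961 (Rook), 957 (Meridian), 945 (Stratus), …
Top 4: Talon, Arden, Cinder, Rook.
Each winner pays its own bid: Talon $997, Arden $972, Cinder $967, Rook $961.

Talon $997, Arden $972, Cinder $967, Rook $961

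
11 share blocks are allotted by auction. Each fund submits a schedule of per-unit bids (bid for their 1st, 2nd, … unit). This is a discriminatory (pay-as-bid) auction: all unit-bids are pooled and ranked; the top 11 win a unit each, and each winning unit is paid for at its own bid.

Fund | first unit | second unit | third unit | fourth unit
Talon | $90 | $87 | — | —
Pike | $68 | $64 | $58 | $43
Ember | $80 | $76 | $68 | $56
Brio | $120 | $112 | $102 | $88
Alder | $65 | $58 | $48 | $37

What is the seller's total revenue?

Total revenue: $956

All unit-bids, highest first — top 11: 120 (Brio-1), 112 (Brio-2), 102 (Brio-3), 90 (Talon-1), 88 (Brio-4), 87 (Talon-2), 80 (Ember-1), 76 (Ember-2), 68 (Pike-1), 68 (Ember-3), 65 (Alder-1)
Next rejected bid: $64 (not a price — pay-as-bid).
Each winning unit pays its own bid.
Revenue = 120 + 112 + 102 + 90 + 88 + 87 + 80 + 76 + 68 + 68 + 65 = $956.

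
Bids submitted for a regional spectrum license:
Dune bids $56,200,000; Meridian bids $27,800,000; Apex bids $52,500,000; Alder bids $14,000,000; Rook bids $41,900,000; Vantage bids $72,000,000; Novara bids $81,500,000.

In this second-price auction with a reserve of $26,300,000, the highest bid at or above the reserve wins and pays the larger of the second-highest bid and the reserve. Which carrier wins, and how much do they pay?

Novara pays $72,000,000

Second-price auction with a reserve of $26,300,000: the highest bid at or above the reserve wins and pays the larger of the second-highest bid and the reserve.
Sorting bids: 81,500,000 (Novara) > 72,000,000 (Vantage) > 56,200,000 (Dune) > 52,500,000 (Apex) > 41,900,000 (Rook) > 27,800,000 (Meridian) > …
Highest eligible bid: Novara at $81,500,000.
max(second-highest $72,000,000, reserve $26,300,000) = $72,000,000; the reserve does not bind.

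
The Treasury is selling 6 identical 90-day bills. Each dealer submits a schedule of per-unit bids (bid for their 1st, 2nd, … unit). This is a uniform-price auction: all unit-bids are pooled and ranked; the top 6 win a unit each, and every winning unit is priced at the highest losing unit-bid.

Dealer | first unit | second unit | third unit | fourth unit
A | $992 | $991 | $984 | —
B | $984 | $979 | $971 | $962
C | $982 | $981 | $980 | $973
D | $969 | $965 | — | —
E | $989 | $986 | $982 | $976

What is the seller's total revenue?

All unit-bids, highest first — top 6: 992 (A-1), 991 (A-2), 989 (E-1), 986 (E-2), 984 (A-3), 984 (B-1)
First bid not allocated: $982.
Allocation: A 3, B 1, E 2. Every unit priced at $982.
Revenue = 6 × 982 = $5,892.

Total revenue: $5,892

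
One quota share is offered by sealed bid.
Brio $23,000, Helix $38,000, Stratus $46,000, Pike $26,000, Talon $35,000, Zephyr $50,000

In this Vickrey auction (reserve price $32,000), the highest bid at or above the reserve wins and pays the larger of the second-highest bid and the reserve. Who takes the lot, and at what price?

Vickrey auction (reserve price $32,000): the highest bid at or above the reserve wins and pays the larger of the second-highest bid and the reserve.
Sorting bids: 50,000 (Zephyr) > 46,000 (Stratus) > 38,000 (Helix) > 35,000 (Talon) > 26,000 (Pike) > 23,000 (Brio)
Highest eligible bid: Zephyr at $50,000.
Second-highest bid $46,000 exceeds the reserve $32,000 → payment $46,000.

Zephyr pays $46,000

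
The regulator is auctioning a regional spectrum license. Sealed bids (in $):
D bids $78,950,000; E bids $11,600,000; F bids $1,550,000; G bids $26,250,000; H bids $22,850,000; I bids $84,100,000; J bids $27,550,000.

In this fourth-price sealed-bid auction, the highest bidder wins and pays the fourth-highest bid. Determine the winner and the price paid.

Bids ranked: 84,100,000 (I) > 78,950,000 (D) > 27,550,000 (J) > 26,250,000 (G) > 22,850,000 (H) > 11,600,000 (E) > …
I wins; payment is bid #4 in the ranking = $26,250,000.

I pays $26,250,000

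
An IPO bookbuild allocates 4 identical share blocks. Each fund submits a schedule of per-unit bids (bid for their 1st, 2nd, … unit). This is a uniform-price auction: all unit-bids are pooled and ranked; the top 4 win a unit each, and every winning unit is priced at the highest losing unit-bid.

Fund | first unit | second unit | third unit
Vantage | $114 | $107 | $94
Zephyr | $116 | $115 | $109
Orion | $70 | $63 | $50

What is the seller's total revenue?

Merging the schedules and taking the best 4: 116 (Zephyr-1), 115 (Zephyr-2), 114 (Vantage-1), 109 (Zephyr-3)
Highest rejected unit-bid = $107.
Allocation: Vantage 1, Zephyr 3. Every unit priced at $107.
Revenue = 4 × 107 = $428.

Total revenue: $428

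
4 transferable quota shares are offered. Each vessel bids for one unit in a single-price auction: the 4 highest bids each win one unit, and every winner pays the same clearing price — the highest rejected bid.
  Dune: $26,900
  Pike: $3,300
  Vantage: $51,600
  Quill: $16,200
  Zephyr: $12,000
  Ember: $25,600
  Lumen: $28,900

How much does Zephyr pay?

Sorting: 51,600 (Vantage), 28,900 (Lumen), 26,900 (Dune), 25,600 (Ember), 16,200 (Quill), 12,000 (Zephyr), …
Winners (4 units): Vantage, Lumen, Dune, Ember.
Clearing price = highest rejected bid = $16,200.
Zephyr does not win → pays $0.

Zephyr pays $0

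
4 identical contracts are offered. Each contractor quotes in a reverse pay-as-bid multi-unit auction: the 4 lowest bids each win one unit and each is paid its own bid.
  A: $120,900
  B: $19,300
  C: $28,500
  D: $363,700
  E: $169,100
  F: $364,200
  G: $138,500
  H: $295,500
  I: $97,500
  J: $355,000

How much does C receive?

C is paid $28,500

Sorting: 19,300 (B), 28,500 (C), 97,500 (I), 120,900 (A), 138,500 (G), 169,100 (E), …
The 4 lowest are B, C, I, A.
C wins → own bid $28,500.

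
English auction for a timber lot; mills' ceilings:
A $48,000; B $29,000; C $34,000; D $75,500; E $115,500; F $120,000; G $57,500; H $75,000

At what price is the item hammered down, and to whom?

F wins at $115,500

Rule: the price rises until one bidder remains; the winner pays the price at which the last rival dropped out.
Limits ranked: 120,000 (F) > 115,500 (E) > 75,500 (D) > 75,000 (H) > 57,500 (G) > 48,000 (A) > …
Bidding ends when E exits at $115,500; F takes it.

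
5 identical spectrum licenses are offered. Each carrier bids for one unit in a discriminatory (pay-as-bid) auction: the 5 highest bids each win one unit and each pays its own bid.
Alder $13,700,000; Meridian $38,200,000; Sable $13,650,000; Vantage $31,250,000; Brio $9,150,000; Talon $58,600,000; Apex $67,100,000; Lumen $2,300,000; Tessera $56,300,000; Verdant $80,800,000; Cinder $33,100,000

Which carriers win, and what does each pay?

Ordering the bids: 80,800,000 (Verdant), 67,100,000 (Apex), 58,600,000 (Talon), 56,300,000 (Tessera), 38,200,000 (Meridian), 33,100,000 (Cinder), 31,250,000 (Vantage), …
Winners (5 units): Verdant, Apex, Talon, Tessera, Meridian.
Each winner pays its own bid: Verdant $80,800,000, Apex $67,100,000, Talon $58,600,000, Tessera $56,300,000, Meridian $38,200,000.

Verdant $80,800,000, Apex $67,100,000, Talon $58,600,000, Tessera $56,300,000, Meridian $38,200,000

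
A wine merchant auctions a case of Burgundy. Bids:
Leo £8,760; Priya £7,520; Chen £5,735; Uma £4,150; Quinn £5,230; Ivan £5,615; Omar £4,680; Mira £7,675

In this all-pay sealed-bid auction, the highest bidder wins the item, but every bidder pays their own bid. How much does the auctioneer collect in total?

Total revenue: £49,365

All-pay sealed-bid auction: the highest bidder wins the item, but every bidder pays their own bid.
Bids in order: 8,760 (Leo) > 7,675 (Mira) > 7,520 (Priya) > 5,735 (Chen) > 5,615 (Ivan) > 5,230 (Quinn) > …
Leo wins with the top bid; all bids are sunk regardless.
Every bidder forfeits their bid regardless of winning.
Revenue = 8,760 + 7,520 + 5,735 + 4,150 + 5,230 + 5,615 + 4,680 + 7,675 = £49,365.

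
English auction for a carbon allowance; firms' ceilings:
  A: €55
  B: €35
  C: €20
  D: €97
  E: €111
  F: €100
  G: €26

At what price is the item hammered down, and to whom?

Ascending (English) auction: the price rises until one bidder remains; the winner pays the price at which the last rival dropped out.
Sorting limits: 111 (E) > 100 (F) > 97 (D) > 55 (A) > 35 (B) > 26 (G) > …
Once the price passes €100, only E is left; the hammer falls at F's limit of €100.

E wins at €100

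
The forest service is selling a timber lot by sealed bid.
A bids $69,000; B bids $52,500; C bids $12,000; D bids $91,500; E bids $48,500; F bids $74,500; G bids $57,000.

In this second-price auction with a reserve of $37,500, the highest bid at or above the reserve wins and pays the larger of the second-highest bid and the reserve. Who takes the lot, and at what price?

D pays $74,500

Sorting bids: 91,500 (D) > 74,500 (F) > 69,000 (A) > 57,000 (G) > 52,500 (B) > 48,500 (E) > …
D has the top bid at or above the reserve ($91,500).
max(second-highest $74,500, reserve $37,500) = $74,500; the reserve does not bind.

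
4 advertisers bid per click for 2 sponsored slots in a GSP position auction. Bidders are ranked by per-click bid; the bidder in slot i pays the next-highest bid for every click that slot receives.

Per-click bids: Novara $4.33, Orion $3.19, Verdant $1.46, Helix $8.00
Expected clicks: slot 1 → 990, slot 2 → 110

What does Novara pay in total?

Per-click bids in order: $8.00 (Helix) > $4.33 (Novara) > $3.19 (Orion) > …
Novara holds slot 2 → pays next bid $3.19 × 110 clicks = $350.90.

Novara pays $350.90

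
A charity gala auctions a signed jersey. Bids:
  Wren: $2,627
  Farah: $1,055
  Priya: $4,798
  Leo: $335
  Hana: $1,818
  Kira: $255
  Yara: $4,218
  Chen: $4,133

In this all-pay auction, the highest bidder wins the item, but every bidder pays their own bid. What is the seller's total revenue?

Total revenue: $19,239

All-pay auction: the highest bidder wins the item, but every bidder pays their own bid.
Bids ranked: 4,798 (Priya) > 4,218 (Yara) > 4,133 (Chen) > 2,627 (Wren) > 1,818 (Hana) > 1,055 (Farah) > …
Priya wins with the top bid; all bids are sunk regardless.
Every bidder forfeits their bid regardless of winning.
Revenue = 2,627 + 1,055 + 4,798 + 335 + 1,818 + 255 + 4,218 + 4,133 = $19,239.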